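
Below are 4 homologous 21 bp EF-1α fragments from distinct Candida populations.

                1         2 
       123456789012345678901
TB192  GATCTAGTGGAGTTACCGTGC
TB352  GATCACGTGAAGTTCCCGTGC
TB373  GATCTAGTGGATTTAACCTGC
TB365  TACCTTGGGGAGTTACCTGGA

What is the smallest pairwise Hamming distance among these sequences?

3

Pairwise Hamming distances:
  TB192 vs TB352: 4
  TB192 vs TB373: 3
  TB192 vs TB365: 7
  TB352 vs TB373: 7
  TB352 vs TB365: 10
  TB373 vs TB365: 9
The smallest is 3, between TB192 and TB373.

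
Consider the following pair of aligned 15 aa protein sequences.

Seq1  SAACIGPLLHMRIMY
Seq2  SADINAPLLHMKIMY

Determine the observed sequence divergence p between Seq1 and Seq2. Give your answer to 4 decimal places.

0.3333

Mismatches occur at site 3 (A↔D), site 4 (C↔I), site 5 (I↔N), site 6 (G↔A), site 12 (R↔K).
There are 5 differences over 15 sites, so p = 5/15 = 0.3333.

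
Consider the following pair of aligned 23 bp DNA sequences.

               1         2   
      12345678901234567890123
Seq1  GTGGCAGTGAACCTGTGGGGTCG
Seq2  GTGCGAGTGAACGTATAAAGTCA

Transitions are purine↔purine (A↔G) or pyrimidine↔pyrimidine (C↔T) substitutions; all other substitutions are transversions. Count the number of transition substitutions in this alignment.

5

The sequences differ at positions 4 (G/C, transversion), 5 (C/G, transversion), 13 (C/G, transversion), 15 (G/A, transition), 17 (G/A, transition), 18 (G/A, transition), 19 (G/A, transition), 23 (G/A, transition).
Of the 8 differences, 5 transitions and 3 transversions, so the answer is 5.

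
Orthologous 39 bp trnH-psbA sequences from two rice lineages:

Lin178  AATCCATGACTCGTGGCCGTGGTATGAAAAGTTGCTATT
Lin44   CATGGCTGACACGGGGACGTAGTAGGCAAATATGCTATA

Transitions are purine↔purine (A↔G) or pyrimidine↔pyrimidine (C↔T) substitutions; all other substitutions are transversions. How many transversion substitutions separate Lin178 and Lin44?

The sequences differ at positions 1 (A/C, transversion), 4 (C/G, transversion), 5 (C/G, transversion), 6 (A/C, transversion), 11 (T/A, transversion), 14 (T/G, transversion), 17 (C/A, transversion), 21 (G/A, transition), 25 (T/G, transversion), 27 (A/C, transversion), 31 (G/T, transversion), 32 (T/A, transversion), 39 (T/A, transversion).
Of the 13 differences, 1 transition and 12 transversions, so the answer is 12.

12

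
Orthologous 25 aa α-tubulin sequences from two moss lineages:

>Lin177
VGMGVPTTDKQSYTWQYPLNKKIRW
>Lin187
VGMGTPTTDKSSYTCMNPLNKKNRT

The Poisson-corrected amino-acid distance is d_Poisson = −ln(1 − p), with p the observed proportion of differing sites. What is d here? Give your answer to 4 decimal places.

0.3285

Differing sites — 5:V/T; 11:Q/S; 15:W/C; 16:Q/M; 17:Y/N; 23:I/N; 25:W/T.
p = 7/25 = 0.280000.
d = −ln(1 − 0.280000) = −ln(0.720000) = 0.3285.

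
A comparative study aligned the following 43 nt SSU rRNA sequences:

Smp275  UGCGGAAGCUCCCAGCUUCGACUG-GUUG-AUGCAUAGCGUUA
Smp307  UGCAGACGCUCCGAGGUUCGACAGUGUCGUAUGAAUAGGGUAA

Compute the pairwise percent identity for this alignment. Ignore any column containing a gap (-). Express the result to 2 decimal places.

78.05%

Excluding the 2 gap columns leaves 41 comparable sites.
Differing sites — 4:G/A; 7:A/C; 13:C/G; 16:C/G; 23:U/A; 28:U/C; 34:C/A; 39:C/G; 42:U/A.
32 of the 41 comparable sites match, so the percent identity is 32/41 × 100 = 78.05%.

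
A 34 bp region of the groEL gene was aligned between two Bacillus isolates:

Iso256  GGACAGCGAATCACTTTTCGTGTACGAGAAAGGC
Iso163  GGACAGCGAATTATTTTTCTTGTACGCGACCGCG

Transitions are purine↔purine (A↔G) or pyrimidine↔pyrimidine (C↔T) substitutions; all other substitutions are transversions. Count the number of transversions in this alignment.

Differing sites — 12:C/T (Ti); 14:C/T (Ti); 20:G/T (Tv); 27:A/C (Tv); 30:A/C (Tv); 31:A/C (Tv); 33:G/C (Tv); 34:C/G (Tv).
Of the 8 differences, 2 transitions and 6 transversions, so the answer is 6.

6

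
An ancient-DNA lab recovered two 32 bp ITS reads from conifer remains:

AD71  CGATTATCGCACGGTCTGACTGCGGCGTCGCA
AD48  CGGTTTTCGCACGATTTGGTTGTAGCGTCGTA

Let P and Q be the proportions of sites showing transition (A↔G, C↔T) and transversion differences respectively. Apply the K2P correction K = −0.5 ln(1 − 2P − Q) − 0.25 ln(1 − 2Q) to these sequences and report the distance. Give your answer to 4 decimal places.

Mismatches occur at site 3 (A/G, transition), site 6 (A/T, transversion), site 14 (G/A, transition), site 16 (C/T, transition), site 19 (A/G, transition), site 20 (C/T, transition), site 23 (C/T, transition), site 24 (G/A, transition), site 31 (C/T, transition).
Of the 9 differences, 8 transitions and 1 transversion over 32 sites: P = 8/32 = 0.250000, Q = 1/32 = 0.031250.
d = −0.5·ln(0.468750) − 0.25·ln(0.937500) = −0.5·(-0.757686) − 0.25·(-0.064539) = 0.3950.

0.3950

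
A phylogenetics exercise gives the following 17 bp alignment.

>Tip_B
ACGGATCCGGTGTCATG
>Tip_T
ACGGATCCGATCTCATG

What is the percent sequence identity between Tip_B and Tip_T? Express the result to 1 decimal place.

88.2%

Differing sites — 10:G/A; 12:G/C.
15 of the 17 sites match, so the percent identity is 15/17 × 100 = 88.2%.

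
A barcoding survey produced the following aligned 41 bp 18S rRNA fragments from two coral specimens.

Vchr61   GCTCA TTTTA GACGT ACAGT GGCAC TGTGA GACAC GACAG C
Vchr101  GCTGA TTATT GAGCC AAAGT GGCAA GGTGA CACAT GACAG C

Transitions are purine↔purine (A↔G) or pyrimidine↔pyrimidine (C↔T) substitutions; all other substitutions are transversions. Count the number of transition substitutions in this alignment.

2

Mismatches occur at site 4 (C→G, transversion), site 8 (T→A, transversion), site 10 (A→T, transversion), site 13 (C→G, transversion), site 14 (G→C, transversion), site 15 (T→C, transition), site 17 (C→A, transversion), site 25 (C→A, transversion), site 26 (T→G, transversion), site 31 (G→C, transversion), site 35 (C→T, transition).
Of the 11 differences, 2 transitions and 9 transversions, so the answer is 2.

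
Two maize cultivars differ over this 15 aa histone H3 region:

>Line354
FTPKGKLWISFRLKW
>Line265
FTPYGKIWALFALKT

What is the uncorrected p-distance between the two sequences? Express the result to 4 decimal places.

0.4000

Mismatches occur at site 4 (K/Y), site 7 (L/I), site 9 (I/A), site 10 (S/L), site 12 (R/A), site 15 (W/T).
There are 6 differences over 15 sites, so p = 6/15 = 0.4000.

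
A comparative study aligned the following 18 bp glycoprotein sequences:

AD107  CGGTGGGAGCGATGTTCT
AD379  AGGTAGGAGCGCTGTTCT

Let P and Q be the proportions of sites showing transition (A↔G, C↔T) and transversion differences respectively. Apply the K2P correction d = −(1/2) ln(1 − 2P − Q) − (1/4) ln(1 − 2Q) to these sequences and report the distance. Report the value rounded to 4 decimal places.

0.1885

The sequences differ at positions 1 (C/A, transversion), 5 (G/A, transition), 12 (A/C, transversion).
Of the 3 differences, 1 transition and 2 transversions over 18 sites: P = 1/18 = 0.055556, Q = 2/18 = 0.111111.
d = −0.5·ln(0.777777) − 0.25·ln(0.777778) = −0.5·(-0.251315) − 0.25·(-0.251314) = 0.1885.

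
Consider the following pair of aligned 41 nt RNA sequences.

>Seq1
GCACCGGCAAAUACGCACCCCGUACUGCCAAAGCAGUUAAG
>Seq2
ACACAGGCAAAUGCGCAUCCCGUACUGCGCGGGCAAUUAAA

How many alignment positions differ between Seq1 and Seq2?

Differing sites — 1:G/A; 5:C/A; 13:A/G; 18:C/U; 29:C/G; 30:A/C; 31:A/G; 32:A/G; 36:G/A; 41:G/A.
That gives 10 mismatches out of 41 aligned sites, so the Hamming distance is 10.

10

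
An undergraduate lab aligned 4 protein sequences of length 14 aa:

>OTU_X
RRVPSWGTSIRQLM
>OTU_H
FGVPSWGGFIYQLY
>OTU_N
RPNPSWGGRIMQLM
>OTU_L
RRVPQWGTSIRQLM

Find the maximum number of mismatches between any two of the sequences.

Pairwise Hamming distances:
  OTU_X vs OTU_H: 6
  OTU_X vs OTU_N: 5
  OTU_X vs OTU_L: 1
  OTU_H vs OTU_N: 6
  OTU_H vs OTU_L: 7
  OTU_N vs OTU_L: 6
The largest is 7, between OTU_H and OTU_L.

7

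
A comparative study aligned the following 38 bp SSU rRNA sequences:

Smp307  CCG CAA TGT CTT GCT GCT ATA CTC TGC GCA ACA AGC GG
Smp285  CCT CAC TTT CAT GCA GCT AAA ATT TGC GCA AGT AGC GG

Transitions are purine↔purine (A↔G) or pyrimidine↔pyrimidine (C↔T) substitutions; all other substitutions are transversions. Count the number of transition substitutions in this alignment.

1

The sequences differ at positions 3 (G/T, transversion), 6 (A/C, transversion), 8 (G/T, transversion), 11 (T/A, transversion), 15 (T/A, transversion), 20 (T/A, transversion), 22 (C/A, transversion), 24 (C/T, transition), 32 (C/G, transversion), 33 (A/T, transversion).
Of the 10 differences, 1 transition and 9 transversions, so the answer is 1.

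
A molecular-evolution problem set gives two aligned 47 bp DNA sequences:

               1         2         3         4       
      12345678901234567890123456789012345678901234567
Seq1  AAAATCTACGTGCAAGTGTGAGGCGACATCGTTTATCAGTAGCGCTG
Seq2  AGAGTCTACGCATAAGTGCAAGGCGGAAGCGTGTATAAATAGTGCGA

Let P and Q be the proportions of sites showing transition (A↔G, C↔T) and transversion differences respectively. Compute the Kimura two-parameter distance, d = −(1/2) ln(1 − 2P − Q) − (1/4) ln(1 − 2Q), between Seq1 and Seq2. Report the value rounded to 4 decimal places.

0.4870

Mismatches occur at site 2 (A/G, transition), site 4 (A/G, transition), site 11 (T/C, transition), site 12 (G/A, transition), site 13 (C/T, transition), site 19 (T/C, transition), site 20 (G/A, transition), site 26 (A/G, transition), site 27 (C/A, transversion), site 29 (T/G, transversion), site 33 (T/G, transversion), site 37 (C/A, transversion), site 39 (G/A, transition), site 43 (C/T, transition), site 46 (T/G, transversion), site 47 (G/A, transition).
Of the 16 differences, 11 transitions and 5 transversions over 47 sites: P = 11/47 = 0.234043, Q = 5/47 = 0.106383.
d = −0.5·ln(0.425531) − 0.25·ln(0.787234) = −0.5·(-0.854417) − 0.25·(-0.239230) = 0.4870.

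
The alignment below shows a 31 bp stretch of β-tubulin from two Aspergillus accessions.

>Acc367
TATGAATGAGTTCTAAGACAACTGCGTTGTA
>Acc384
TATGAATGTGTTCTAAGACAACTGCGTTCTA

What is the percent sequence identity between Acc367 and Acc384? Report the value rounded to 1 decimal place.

93.5%

Mismatches occur at site 9 (A→T), site 29 (G→C).
29 of the 31 sites match, so the percent identity is 29/31 × 100 = 93.5%.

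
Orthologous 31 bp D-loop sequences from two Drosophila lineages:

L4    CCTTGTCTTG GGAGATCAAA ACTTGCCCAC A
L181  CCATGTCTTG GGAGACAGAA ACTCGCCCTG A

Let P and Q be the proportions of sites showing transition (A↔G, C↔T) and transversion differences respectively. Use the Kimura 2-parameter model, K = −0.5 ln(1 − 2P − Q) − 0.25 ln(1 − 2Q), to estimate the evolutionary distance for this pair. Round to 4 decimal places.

0.2694

Mismatches occur at site 3 (T→A, transversion), site 16 (T→C, transition), site 17 (C→A, transversion), site 18 (A→G, transition), site 24 (T→C, transition), site 29 (A→T, transversion), site 30 (C→G, transversion).
Of the 7 differences, 3 transitions and 4 transversions over 31 sites: P = 3/31 = 0.096774, Q = 4/31 = 0.129032.
d = −0.5·ln(0.677420) − 0.25·ln(0.741936) = −0.5·(-0.389464) − 0.25·(-0.298492) = 0.2694.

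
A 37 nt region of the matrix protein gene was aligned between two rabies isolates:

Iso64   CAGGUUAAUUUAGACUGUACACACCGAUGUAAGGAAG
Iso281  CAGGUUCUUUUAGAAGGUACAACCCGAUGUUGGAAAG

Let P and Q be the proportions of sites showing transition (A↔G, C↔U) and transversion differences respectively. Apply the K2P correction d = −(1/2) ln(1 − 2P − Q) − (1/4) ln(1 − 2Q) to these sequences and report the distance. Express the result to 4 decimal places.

Differing sites — 7:A/C (Tv); 8:A/U (Tv); 15:C/A (Tv); 16:U/G (Tv); 22:C/A (Tv); 23:A/C (Tv); 31:A/U (Tv); 32:A/G (Ti); 34:G/A (Ti).
Of the 9 differences, 2 transitions and 7 transversions over 37 sites: P = 2/37 = 0.054054, Q = 7/37 = 0.189189.
d = −0.5·ln(0.702703) − 0.25·ln(0.621622) = −0.5·(-0.352821) − 0.25·(-0.475423) = 0.2953.

0.2953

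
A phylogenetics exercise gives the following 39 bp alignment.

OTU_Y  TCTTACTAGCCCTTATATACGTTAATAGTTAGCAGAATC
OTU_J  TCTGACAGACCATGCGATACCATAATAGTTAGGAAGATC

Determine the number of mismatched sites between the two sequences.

13

The sequences differ at positions 4 (T/G), 7 (T/A), 8 (A/G), 9 (G/A), 12 (C/A), 14 (T/G), 15 (A/C), 16 (T/G), 21 (G/C), 22 (T/A), 33 (C/G), 35 (G/A), 36 (A/G).
That gives 13 mismatches out of 39 aligned sites, so the Hamming distance is 13.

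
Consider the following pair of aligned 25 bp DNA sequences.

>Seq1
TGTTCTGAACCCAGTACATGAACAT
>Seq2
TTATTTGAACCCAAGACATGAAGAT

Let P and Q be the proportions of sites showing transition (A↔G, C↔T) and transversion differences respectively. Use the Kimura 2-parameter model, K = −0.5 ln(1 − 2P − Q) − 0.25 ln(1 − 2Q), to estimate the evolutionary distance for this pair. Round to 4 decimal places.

0.2892

Differing sites — 2:G/T (Tv); 3:T/A (Tv); 5:C/T (Ti); 14:G/A (Ti); 15:T/G (Tv); 23:C/G (Tv).
Of the 6 differences, 2 transitions and 4 transversions over 25 sites: P = 2/25 = 0.080000, Q = 4/25 = 0.160000.
d = −0.5·ln(0.680000) − 0.25·ln(0.680000) = −0.5·(-0.385662) − 0.25·(-0.385662) = 0.2892.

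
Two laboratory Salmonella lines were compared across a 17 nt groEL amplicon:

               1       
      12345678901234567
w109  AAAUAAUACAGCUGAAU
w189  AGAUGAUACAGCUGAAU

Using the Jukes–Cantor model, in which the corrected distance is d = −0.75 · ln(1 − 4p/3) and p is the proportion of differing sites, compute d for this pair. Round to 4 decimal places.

0.1280

Mismatches occur at site 2 (A→G), site 5 (A→G).
p = 2/17 = 0.117647.
d = −0.75 · ln(1 − (4/3)·0.117647) = −0.75 · ln(0.843137) = −0.75 · (-0.170626) = 0.1280.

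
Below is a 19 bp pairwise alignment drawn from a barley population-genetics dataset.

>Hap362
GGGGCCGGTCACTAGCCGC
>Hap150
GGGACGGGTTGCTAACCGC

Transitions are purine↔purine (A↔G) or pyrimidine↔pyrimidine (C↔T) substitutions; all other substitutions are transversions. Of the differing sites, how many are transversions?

Differing sites — 4:G/A (Ti); 6:C/G (Tv); 10:C/T (Ti); 11:A/G (Ti); 15:G/A (Ti).
Of the 5 differences, 4 transitions and 1 transversion, so the answer is 1.

1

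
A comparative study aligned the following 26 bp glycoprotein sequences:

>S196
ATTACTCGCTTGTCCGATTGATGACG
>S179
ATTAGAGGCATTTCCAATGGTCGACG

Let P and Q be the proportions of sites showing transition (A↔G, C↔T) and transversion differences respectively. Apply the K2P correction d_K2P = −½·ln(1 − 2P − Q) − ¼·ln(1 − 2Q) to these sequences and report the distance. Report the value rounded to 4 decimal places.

Differing sites — 5:C/G (Tv); 6:T/A (Tv); 7:C/G (Tv); 10:T/A (Tv); 12:G/T (Tv); 16:G/A (Ti); 19:T/G (Tv); 21:A/T (Tv); 22:T/C (Ti).
Of the 9 differences, 2 transitions and 7 transversions over 26 sites: P = 2/26 = 0.076923, Q = 7/26 = 0.269231.
d = −0.5·ln(0.576923) − 0.25·ln(0.461538) = −0.5·(-0.550046) − 0.25·(-0.773191) = 0.4683.

0.4683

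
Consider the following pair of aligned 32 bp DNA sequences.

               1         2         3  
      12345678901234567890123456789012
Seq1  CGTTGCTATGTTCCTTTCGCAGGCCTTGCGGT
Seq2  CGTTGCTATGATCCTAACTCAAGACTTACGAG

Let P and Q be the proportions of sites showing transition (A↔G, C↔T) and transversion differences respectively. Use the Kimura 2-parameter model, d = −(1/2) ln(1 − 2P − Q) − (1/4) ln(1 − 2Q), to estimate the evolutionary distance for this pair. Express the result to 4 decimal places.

0.3525

The sequences differ at positions 11 (T/A, transversion), 16 (T/A, transversion), 17 (T/A, transversion), 19 (G/T, transversion), 22 (G/A, transition), 24 (C/A, transversion), 28 (G/A, transition), 31 (G/A, transition), 32 (T/G, transversion).
Of the 9 differences, 3 transitions and 6 transversions over 32 sites: P = 3/32 = 0.093750, Q = 6/32 = 0.187500.
d = −0.5·ln(0.625000) − 0.25·ln(0.625000) = −0.5·(-0.470004) − 0.25·(-0.470004) = 0.3525.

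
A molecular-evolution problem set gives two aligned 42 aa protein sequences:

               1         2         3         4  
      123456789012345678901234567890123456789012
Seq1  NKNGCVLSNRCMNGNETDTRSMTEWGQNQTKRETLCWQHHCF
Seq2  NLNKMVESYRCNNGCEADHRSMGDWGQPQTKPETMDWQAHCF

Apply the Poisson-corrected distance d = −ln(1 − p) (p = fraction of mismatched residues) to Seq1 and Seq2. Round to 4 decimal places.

The sequences differ at positions 2 (K/L), 4 (G/K), 5 (C/M), 7 (L/E), 9 (N/Y), 12 (M/N), 15 (N/C), 17 (T/A), 19 (T/H), 23 (T/G), 24 (E/D), 28 (N/P), 32 (R/P), 35 (L/M), 36 (C/D), 39 (H/A).
p = 16/42 = 0.380952.
d = −ln(1 − 0.380952) = −ln(0.619048) = 0.4796.

0.4796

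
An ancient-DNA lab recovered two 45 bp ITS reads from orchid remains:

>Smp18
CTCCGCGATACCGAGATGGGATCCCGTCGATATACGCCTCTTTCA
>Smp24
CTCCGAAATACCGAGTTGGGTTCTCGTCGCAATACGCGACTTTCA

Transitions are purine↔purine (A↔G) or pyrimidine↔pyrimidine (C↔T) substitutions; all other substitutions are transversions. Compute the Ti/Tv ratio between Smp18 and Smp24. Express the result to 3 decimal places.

Differing sites — 6:C/A (Tv); 7:G/A (Ti); 16:A/T (Tv); 21:A/T (Tv); 24:C/T (Ti); 30:A/C (Tv); 31:T/A (Tv); 38:C/G (Tv); 39:T/A (Tv).
Of the 9 differences, 2 transitions and 7 transversions, so Ti/Tv = 2/7 = 0.286.

0.286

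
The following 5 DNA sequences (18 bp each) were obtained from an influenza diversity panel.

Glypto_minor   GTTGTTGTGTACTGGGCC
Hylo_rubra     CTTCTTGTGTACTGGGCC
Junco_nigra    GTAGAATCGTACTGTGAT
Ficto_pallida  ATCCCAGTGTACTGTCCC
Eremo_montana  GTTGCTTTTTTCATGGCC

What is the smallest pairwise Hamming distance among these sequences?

2

Pairwise Hamming distances:
  Glypto_minor vs Hylo_rubra: 2
  Glypto_minor vs Junco_nigra: 8
  Glypto_minor vs Ficto_pallida: 7
  Glypto_minor vs Eremo_montana: 6
  Hylo_rubra vs Junco_nigra: 10
  Hylo_rubra vs Ficto_pallida: 6
  Hylo_rubra vs Eremo_montana: 8
  Junco_nigra vs Ficto_pallida: 9
  Junco_nigra vs Eremo_montana: 11
  Ficto_pallida vs Eremo_montana: 11
The smallest is 2, between Glypto_minor and Hylo_rubra.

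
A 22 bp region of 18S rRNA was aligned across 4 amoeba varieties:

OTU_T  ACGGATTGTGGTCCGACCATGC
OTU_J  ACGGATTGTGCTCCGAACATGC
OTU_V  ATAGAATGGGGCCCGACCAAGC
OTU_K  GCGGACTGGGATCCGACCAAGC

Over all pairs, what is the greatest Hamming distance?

Pairwise Hamming distances:
  OTU_T vs OTU_J: 2
  OTU_T vs OTU_V: 6
  OTU_T vs OTU_K: 5
  OTU_J vs OTU_V: 8
  OTU_J vs OTU_K: 6
  OTU_V vs OTU_K: 6
The largest is 8, between OTU_J and OTU_V.

8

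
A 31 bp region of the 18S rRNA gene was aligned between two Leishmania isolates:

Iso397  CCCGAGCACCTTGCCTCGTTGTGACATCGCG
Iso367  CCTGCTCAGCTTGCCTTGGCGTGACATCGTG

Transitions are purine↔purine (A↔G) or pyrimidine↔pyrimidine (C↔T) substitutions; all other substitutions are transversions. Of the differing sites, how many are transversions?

4

Differing sites — 3:C/T (Ti); 5:A/C (Tv); 6:G/T (Tv); 9:C/G (Tv); 17:C/T (Ti); 19:T/G (Tv); 20:T/C (Ti); 30:C/T (Ti).
Of the 8 differences, 4 transitions and 4 transversions, so the answer is 4.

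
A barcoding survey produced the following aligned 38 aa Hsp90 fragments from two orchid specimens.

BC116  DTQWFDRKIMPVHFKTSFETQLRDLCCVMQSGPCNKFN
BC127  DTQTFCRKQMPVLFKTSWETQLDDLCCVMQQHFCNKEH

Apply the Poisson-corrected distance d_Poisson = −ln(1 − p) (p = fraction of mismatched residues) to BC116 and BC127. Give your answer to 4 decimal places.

0.3417

Mismatches occur at site 4 (W↔T), site 6 (D↔C), site 9 (I↔Q), site 13 (H↔L), site 18 (F↔W), site 23 (R↔D), site 31 (S↔Q), site 32 (G↔H), site 33 (P↔F), site 37 (F↔E), site 38 (N↔H).
p = 11/38 = 0.289474.
d = −ln(1 − 0.289474) = −ln(0.710526) = 0.3417.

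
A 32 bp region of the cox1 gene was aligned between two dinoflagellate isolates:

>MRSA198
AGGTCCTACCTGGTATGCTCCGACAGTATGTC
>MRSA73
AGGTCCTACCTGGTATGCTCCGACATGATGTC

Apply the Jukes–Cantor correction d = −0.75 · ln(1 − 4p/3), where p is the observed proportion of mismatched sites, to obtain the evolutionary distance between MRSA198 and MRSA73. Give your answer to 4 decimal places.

Differing sites — 26:G/T; 27:T/G.
p = 2/32 = 0.062500.
d = −0.75 · ln(1 − (4/3)·0.062500) = −0.75 · ln(0.916667) = −0.75 · (-0.087011) = 0.0653.

0.0653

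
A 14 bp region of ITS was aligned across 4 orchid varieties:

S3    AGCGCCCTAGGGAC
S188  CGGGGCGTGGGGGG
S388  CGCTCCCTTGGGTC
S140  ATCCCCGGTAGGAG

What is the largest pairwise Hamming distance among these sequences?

9

Pairwise Hamming distances:
  S3 vs S188: 7
  S3 vs S388: 4
  S3 vs S140: 7
  S188 vs S388: 7
  S188 vs S140: 9
  S388 vs S140: 8
The largest is 9, between S188 and S140.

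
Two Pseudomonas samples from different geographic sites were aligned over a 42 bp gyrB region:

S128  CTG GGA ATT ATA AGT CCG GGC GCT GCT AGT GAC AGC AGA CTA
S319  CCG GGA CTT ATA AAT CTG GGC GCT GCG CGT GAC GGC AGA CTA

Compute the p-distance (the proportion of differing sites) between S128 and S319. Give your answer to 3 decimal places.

0.167

Mismatches occur at site 2 (T→C), site 7 (A→C), site 14 (G→A), site 17 (C→T), site 27 (T→G), site 28 (A→C), site 34 (A→G).
There are 7 differences over 42 sites, so p = 7/42 = 0.167.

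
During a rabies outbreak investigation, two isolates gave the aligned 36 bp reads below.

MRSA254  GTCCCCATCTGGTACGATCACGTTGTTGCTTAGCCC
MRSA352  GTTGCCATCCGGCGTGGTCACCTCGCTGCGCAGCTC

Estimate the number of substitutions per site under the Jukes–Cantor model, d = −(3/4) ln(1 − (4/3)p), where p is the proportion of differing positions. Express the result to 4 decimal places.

The sequences differ at positions 3 (C/T), 4 (C/G), 10 (T/C), 13 (T/C), 14 (A/G), 15 (C/T), 17 (A/G), 22 (G/C), 24 (T/C), 26 (T/C), 30 (T/G), 31 (T/C), 35 (C/T).
p = 13/36 = 0.361111.
d = −0.75 · ln(1 − (4/3)·0.361111) = −0.75 · ln(0.518519) = −0.75 · (-0.656779) = 0.4926.

0.4926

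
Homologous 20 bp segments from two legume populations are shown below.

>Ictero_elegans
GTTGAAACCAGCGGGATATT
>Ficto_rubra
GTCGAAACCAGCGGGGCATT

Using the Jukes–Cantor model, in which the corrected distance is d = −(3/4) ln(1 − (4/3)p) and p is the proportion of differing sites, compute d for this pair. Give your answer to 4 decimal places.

The sequences differ at positions 3 (T/C), 16 (A/G), 17 (T/C).
p = 3/20 = 0.150000.
d = −0.75 · ln(1 − (4/3)·0.150000) = −0.75 · ln(0.800000) = −0.75 · (-0.223144) = 0.1674.

0.1674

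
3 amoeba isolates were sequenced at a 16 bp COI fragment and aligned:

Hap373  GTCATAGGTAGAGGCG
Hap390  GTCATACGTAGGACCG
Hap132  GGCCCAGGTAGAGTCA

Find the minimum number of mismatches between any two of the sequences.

Pairwise Hamming distances:
  Hap373 vs Hap390: 4
  Hap373 vs Hap132: 5
  Hap390 vs Hap132: 8
The smallest is 4, between Hap373 and Hap390.

4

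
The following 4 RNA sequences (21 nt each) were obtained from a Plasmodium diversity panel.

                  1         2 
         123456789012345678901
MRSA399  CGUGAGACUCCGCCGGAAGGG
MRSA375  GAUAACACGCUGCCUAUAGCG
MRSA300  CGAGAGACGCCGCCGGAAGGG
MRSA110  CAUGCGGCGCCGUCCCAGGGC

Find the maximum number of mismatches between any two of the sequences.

13

Pairwise Hamming distances:
  MRSA399 vs MRSA375: 10
  MRSA399 vs MRSA300: 2
  MRSA399 vs MRSA110: 9
  MRSA375 vs MRSA300: 10
  MRSA375 vs MRSA110: 13
  MRSA300 vs MRSA110: 9
The largest is 13, between MRSA375 and MRSA110.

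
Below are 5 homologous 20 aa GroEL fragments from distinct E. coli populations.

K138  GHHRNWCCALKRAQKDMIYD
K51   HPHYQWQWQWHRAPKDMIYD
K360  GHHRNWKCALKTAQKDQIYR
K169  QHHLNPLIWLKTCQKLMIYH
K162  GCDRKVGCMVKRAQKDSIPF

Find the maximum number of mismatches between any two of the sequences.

16

Pairwise Hamming distances:
  K138 vs K51: 10
  K138 vs K360: 4
  K138 vs K169: 10
  K138 vs K162: 10
  K51 vs K360: 13
  K51 vs K169: 15
  K51 vs K162: 15
  K360 vs K169: 10
  K360 vs K162: 11
  K169 vs K162: 16
The largest is 16, between K169 and K162.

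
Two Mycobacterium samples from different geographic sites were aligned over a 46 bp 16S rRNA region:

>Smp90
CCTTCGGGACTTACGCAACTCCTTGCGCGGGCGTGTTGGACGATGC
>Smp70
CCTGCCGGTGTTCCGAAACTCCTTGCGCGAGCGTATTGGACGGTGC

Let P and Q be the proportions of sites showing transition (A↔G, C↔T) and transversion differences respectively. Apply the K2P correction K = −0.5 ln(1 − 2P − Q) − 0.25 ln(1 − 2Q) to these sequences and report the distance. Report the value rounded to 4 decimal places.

0.2267

Mismatches occur at site 4 (T↔G, transversion), site 6 (G↔C, transversion), site 9 (A↔T, transversion), site 10 (C↔G, transversion), site 13 (A↔C, transversion), site 16 (C↔A, transversion), site 30 (G↔A, transition), site 35 (G↔A, transition), site 43 (A↔G, transition).
Of the 9 differences, 3 transitions and 6 transversions over 46 sites: P = 3/46 = 0.065217, Q = 6/46 = 0.130435.
d = −0.5·ln(0.739131) − 0.25·ln(0.739130) = −0.5·(-0.302280) − 0.25·(-0.302281) = 0.2267.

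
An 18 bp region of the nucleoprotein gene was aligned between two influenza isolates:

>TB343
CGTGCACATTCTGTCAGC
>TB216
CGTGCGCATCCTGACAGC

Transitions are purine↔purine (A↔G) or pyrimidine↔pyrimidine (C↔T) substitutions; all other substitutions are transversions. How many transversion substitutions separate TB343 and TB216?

The sequences differ at positions 6 (A/G, transition), 10 (T/C, transition), 14 (T/A, transversion).
Of the 3 differences, 2 transitions and 1 transversion, so the answer is 1.

1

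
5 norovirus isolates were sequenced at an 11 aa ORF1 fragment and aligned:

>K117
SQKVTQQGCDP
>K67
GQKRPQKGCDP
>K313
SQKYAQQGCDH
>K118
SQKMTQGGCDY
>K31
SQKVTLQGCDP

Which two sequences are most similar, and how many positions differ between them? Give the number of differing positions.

1

Pairwise Hamming distances:
  K117 vs K67: 4
  K117 vs K313: 3
  K117 vs K118: 3
  K117 vs K31: 1
  K67 vs K313: 5
  K67 vs K118: 5
  K67 vs K31: 5
  K313 vs K118: 4
  K313 vs K31: 4
  K118 vs K31: 4
The smallest is 1, between K117 and K31.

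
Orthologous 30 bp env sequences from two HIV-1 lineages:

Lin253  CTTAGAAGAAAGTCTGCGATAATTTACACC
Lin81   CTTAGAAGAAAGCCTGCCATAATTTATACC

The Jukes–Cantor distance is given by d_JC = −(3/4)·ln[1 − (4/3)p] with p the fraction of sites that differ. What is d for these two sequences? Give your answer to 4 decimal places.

The sequences differ at positions 13 (T/C), 18 (G/C), 27 (C/T).
p = 3/30 = 0.100000.
d = −0.75 · ln(1 − (4/3)·0.100000) = −0.75 · ln(0.866667) = −0.75 · (-0.143100) = 0.1073.

0.1073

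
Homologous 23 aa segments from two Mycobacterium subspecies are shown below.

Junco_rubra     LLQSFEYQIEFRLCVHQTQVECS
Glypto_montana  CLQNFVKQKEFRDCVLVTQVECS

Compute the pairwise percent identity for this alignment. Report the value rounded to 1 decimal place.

Mismatches occur at site 1 (L→C), site 4 (S→N), site 6 (E→V), site 7 (Y→K), site 9 (I→K), site 13 (L→D), site 16 (H→L), site 17 (Q→V).
15 of the 23 sites match, so the percent identity is 15/23 × 100 = 65.2%.

65.2%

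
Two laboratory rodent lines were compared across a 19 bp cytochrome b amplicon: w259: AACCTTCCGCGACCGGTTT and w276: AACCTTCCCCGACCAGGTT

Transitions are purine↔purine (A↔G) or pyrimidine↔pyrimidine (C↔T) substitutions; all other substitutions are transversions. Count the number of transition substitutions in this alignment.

1

Differing sites — 9:G/C (Tv); 15:G/A (Ti); 17:T/G (Tv).
Of the 3 differences, 1 transition and 2 transversions, so the answer is 1.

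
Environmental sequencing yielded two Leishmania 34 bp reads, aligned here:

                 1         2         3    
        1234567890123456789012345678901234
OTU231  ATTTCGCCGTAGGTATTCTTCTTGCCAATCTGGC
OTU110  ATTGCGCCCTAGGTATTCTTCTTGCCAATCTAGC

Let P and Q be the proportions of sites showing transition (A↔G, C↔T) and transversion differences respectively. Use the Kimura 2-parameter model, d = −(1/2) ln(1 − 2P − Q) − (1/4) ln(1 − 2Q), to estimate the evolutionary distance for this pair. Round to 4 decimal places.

0.0939

Differing sites — 4:T/G (Tv); 9:G/C (Tv); 32:G/A (Ti).
Of the 3 differences, 1 transition and 2 transversions over 34 sites: P = 1/34 = 0.029412, Q = 2/34 = 0.058824.
d = −0.5·ln(0.882352) − 0.25·ln(0.882352) = −0.5·(-0.125164) − 0.25·(-0.125164) = 0.0939.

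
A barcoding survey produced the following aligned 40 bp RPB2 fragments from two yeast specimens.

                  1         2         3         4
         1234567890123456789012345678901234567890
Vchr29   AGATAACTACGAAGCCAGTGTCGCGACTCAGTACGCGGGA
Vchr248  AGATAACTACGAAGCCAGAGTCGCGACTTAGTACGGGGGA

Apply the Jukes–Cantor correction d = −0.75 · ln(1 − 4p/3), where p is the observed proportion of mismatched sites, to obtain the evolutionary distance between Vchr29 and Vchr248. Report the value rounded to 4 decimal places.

Mismatches occur at site 19 (T→A), site 29 (C→T), site 36 (C→G).
p = 3/40 = 0.075000.
d = −0.75 · ln(1 − (4/3)·0.075000) = −0.75 · ln(0.900000) = −0.75 · (-0.105361) = 0.0790.

0.0790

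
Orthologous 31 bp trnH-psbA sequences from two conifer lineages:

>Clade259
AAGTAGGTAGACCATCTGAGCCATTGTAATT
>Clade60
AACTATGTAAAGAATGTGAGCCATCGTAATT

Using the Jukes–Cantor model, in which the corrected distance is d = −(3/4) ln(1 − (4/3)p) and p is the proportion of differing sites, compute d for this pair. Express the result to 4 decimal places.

The sequences differ at positions 3 (G/C), 6 (G/T), 10 (G/A), 12 (C/G), 13 (C/A), 16 (C/G), 25 (T/C).
p = 7/31 = 0.225806.
d = −0.75 · ln(1 − (4/3)·0.225806) = −0.75 · ln(0.698925) = −0.75 · (-0.358212) = 0.2687.

0.2687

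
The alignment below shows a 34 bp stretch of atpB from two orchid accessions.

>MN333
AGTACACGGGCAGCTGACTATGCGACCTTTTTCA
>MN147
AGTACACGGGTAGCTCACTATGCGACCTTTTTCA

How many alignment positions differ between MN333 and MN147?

Mismatches occur at site 11 (C↔T), site 16 (G↔C).
That gives 2 mismatches out of 34 aligned sites, so the Hamming distance is 2.

2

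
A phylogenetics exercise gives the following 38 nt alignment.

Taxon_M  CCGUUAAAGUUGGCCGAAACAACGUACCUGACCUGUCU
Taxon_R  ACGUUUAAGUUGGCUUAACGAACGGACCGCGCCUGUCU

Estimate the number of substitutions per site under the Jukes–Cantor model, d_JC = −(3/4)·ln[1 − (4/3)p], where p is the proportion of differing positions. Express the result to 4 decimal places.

0.3241

The sequences differ at positions 1 (C/A), 6 (A/U), 15 (C/U), 16 (G/U), 19 (A/C), 20 (C/G), 25 (U/G), 29 (U/G), 30 (G/C), 31 (A/G).
p = 10/38 = 0.263158.
d = −0.75 · ln(1 − (4/3)·0.263158) = −0.75 · ln(0.649123) = −0.75 · (-0.432133) = 0.3241.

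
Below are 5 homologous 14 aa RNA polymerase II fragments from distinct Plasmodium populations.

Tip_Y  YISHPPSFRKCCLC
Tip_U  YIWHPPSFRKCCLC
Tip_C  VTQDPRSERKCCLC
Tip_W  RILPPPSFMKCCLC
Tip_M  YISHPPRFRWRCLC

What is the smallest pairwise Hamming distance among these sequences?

Pairwise Hamming distances:
  Tip_Y vs Tip_U: 1
  Tip_Y vs Tip_C: 6
  Tip_Y vs Tip_W: 4
  Tip_Y vs Tip_M: 3
  Tip_U vs Tip_C: 6
  Tip_U vs Tip_W: 4
  Tip_U vs Tip_M: 4
  Tip_C vs Tip_W: 7
  Tip_C vs Tip_M: 9
  Tip_W vs Tip_M: 7
The smallest is 1, between Tip_Y and Tip_U.

1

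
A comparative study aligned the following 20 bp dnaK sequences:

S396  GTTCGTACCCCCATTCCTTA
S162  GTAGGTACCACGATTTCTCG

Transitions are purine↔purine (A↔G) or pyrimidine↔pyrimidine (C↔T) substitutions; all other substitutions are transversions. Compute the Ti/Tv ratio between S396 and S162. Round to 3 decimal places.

0.750

Differing sites — 3:T/A (Tv); 4:C/G (Tv); 10:C/A (Tv); 12:C/G (Tv); 16:C/T (Ti); 19:T/C (Ti); 20:A/G (Ti).
Of the 7 differences, 3 transitions and 4 transversions, so Ti/Tv = 3/4 = 0.750.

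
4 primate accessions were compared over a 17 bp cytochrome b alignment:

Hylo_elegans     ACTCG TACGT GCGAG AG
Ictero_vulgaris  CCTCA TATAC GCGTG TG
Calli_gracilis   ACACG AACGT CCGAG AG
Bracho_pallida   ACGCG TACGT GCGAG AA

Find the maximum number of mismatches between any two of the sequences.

10

Pairwise Hamming distances:
  Hylo_elegans vs Ictero_vulgaris: 7
  Hylo_elegans vs Calli_gracilis: 3
  Hylo_elegans vs Bracho_pallida: 2
  Ictero_vulgaris vs Calli_gracilis: 10
  Ictero_vulgaris vs Bracho_pallida: 9
  Calli_gracilis vs Bracho_pallida: 4
The largest is 10, between Ictero_vulgaris and Calli_gracilis.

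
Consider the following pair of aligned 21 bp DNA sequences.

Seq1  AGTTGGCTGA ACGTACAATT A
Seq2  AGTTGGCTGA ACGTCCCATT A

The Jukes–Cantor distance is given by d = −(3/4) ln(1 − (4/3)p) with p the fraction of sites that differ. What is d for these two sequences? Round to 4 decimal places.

Differing sites — 15:A/C; 17:A/C.
p = 2/21 = 0.095238.
d = −0.75 · ln(1 − (4/3)·0.095238) = −0.75 · ln(0.873016) = −0.75 · (-0.135801) = 0.1019.

0.1019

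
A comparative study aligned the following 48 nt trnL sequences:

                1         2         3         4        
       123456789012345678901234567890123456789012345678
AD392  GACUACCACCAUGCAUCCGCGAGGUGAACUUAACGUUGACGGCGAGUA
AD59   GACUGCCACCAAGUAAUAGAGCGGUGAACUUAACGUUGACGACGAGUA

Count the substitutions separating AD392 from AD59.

9

The sequences differ at positions 5 (A/G), 12 (U/A), 14 (C/U), 16 (U/A), 17 (C/U), 18 (C/A), 20 (C/A), 22 (A/C), 42 (G/A).
That gives 9 mismatches out of 48 aligned sites, so the Hamming distance is 9.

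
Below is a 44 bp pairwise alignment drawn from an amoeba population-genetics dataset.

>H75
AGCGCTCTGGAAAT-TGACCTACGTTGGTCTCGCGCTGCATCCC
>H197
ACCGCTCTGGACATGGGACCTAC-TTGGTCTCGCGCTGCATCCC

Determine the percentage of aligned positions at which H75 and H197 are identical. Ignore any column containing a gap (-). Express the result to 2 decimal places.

92.86%

Excluding the 2 gap columns leaves 42 comparable sites.
Differing sites — 2:G/C; 12:A/C; 16:T/G.
39 of the 42 comparable sites match, so the percent identity is 39/42 × 100 = 92.86%.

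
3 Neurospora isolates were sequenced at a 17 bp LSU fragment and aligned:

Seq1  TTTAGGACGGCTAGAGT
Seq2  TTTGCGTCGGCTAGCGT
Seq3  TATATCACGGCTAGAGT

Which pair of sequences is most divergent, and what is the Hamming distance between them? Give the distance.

Pairwise Hamming distances:
  Seq1 vs Seq2: 4
  Seq1 vs Seq3: 3
  Seq2 vs Seq3: 6
The largest is 6, between Seq2 and Seq3.

6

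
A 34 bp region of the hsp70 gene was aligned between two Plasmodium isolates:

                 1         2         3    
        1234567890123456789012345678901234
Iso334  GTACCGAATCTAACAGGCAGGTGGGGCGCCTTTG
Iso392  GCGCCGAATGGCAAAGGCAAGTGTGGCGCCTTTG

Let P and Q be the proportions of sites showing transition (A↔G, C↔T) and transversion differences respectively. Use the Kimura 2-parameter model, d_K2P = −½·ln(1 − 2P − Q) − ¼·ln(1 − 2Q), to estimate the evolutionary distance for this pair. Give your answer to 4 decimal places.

0.2825

Differing sites — 2:T/C (Ti); 3:A/G (Ti); 10:C/G (Tv); 11:T/G (Tv); 12:A/C (Tv); 14:C/A (Tv); 20:G/A (Ti); 24:G/T (Tv).
Of the 8 differences, 3 transitions and 5 transversions over 34 sites: P = 3/34 = 0.088235, Q = 5/34 = 0.147059.
d = −0.5·ln(0.676471) − 0.25·ln(0.705882) = −0.5·(-0.390866) − 0.25·(-0.348307) = 0.2825.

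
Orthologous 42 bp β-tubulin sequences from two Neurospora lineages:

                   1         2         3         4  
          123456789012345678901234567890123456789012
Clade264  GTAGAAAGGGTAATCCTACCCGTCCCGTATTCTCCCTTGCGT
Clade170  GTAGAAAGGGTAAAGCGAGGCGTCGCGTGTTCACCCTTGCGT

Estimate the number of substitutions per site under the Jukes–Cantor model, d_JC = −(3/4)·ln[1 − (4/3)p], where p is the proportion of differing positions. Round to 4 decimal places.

0.2197

The sequences differ at positions 14 (T/A), 15 (C/G), 17 (T/G), 19 (C/G), 20 (C/G), 25 (C/G), 29 (A/G), 33 (T/A).
p = 8/42 = 0.190476.
d = −0.75 · ln(1 − (4/3)·0.190476) = −0.75 · ln(0.746032) = −0.75 · (-0.292987) = 0.2197.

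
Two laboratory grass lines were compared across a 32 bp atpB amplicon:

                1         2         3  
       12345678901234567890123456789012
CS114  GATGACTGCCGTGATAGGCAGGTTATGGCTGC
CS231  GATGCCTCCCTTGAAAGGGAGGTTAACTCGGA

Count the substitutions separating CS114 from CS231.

Differing sites — 5:A/C; 8:G/C; 11:G/T; 15:T/A; 19:C/G; 26:T/A; 27:G/C; 28:G/T; 30:T/G; 32:C/A.
That gives 10 mismatches out of 32 aligned sites, so the Hamming distance is 10.

10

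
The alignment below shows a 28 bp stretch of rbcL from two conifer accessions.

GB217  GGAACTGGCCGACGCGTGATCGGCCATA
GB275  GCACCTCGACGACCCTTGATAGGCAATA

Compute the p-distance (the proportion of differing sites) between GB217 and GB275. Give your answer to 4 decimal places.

0.2857

Mismatches occur at site 2 (G↔C), site 4 (A↔C), site 7 (G↔C), site 9 (C↔A), site 14 (G↔C), site 16 (G↔T), site 21 (C↔A), site 25 (C↔A).
There are 8 differences over 28 sites, so p = 8/28 = 0.2857.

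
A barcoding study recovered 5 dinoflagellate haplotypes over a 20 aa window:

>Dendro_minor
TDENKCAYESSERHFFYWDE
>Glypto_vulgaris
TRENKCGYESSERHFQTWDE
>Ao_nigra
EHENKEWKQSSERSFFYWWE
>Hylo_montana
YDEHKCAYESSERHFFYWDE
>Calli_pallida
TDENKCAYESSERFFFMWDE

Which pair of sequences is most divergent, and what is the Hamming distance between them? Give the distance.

Pairwise Hamming distances:
  Dendro_minor vs Glypto_vulgaris: 4
  Dendro_minor vs Ao_nigra: 8
  Dendro_minor vs Hylo_montana: 2
  Dendro_minor vs Calli_pallida: 2
  Glypto_vulgaris vs Ao_nigra: 10
  Glypto_vulgaris vs Hylo_montana: 6
  Glypto_vulgaris vs Calli_pallida: 5
  Ao_nigra vs Hylo_montana: 9
  Ao_nigra vs Calli_pallida: 9
  Hylo_montana vs Calli_pallida: 4
The largest is 10, between Glypto_vulgaris and Ao_nigra.

10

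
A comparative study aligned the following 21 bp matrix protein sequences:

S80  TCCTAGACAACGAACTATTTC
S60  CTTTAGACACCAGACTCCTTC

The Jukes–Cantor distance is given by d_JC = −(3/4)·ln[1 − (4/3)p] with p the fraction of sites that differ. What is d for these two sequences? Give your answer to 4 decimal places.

0.5319

Mismatches occur at site 1 (T→C), site 2 (C→T), site 3 (C→T), site 10 (A→C), site 12 (G→A), site 13 (A→G), site 17 (A→C), site 18 (T→C).
p = 8/21 = 0.380952.
d = −0.75 · ln(1 − (4/3)·0.380952) = −0.75 · ln(0.492064) = −0.75 · (-0.709146) = 0.5319.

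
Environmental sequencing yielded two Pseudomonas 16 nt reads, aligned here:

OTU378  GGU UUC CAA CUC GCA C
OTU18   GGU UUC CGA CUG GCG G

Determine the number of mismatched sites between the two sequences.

4

Mismatches occur at site 8 (A→G), site 12 (C→G), site 15 (A→G), site 16 (C→G).
That gives 4 mismatches out of 16 aligned sites, so the Hamming distance is 4.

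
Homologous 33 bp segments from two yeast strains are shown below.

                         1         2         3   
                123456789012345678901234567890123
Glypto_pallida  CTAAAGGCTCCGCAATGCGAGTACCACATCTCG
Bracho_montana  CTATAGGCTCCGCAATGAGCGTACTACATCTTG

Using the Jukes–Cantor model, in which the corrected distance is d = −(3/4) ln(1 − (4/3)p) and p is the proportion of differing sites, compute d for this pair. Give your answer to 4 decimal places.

0.1693

Mismatches occur at site 4 (A/T), site 18 (C/A), site 20 (A/C), site 25 (C/T), site 32 (C/T).
p = 5/33 = 0.151515.
d = −0.75 · ln(1 − (4/3)·0.151515) = −0.75 · ln(0.797980) = −0.75 · (-0.225672) = 0.1693.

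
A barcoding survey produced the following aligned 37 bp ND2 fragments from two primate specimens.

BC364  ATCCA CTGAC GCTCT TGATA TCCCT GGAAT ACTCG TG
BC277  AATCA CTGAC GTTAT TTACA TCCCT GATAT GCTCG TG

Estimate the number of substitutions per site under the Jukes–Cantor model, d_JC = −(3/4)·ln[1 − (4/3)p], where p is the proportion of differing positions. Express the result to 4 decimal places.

The sequences differ at positions 2 (T/A), 3 (C/T), 12 (C/T), 14 (C/A), 17 (G/T), 19 (T/C), 27 (G/A), 28 (A/T), 31 (A/G).
p = 9/37 = 0.243243.
d = −0.75 · ln(1 − (4/3)·0.243243) = −0.75 · ln(0.675676) = −0.75 · (-0.392042) = 0.2940.

0.2940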